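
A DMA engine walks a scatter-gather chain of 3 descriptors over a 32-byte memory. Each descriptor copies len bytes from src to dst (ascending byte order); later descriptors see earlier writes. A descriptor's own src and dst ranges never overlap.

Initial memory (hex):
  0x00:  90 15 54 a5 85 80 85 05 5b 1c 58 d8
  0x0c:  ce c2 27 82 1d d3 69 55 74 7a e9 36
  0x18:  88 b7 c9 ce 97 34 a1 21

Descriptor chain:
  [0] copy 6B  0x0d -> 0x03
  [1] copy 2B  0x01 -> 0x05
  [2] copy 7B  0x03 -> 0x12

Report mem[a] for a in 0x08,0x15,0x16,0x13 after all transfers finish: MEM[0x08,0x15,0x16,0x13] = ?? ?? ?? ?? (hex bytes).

MEM[0x08,0x15,0x16,0x13] = 69 54 d3 27

[0] 0x0d->0x03 len=6 : c2 27 82 1d d3 69
[1] 0x01->0x05 len=2 : 15 54
[2] 0x03->0x12 len=7 : c2 27 15 54 d3 69 1c
query mem[0x08]=0x69, mem[0x15]=0x54, mem[0x16]=0xd3, mem[0x13]=0x27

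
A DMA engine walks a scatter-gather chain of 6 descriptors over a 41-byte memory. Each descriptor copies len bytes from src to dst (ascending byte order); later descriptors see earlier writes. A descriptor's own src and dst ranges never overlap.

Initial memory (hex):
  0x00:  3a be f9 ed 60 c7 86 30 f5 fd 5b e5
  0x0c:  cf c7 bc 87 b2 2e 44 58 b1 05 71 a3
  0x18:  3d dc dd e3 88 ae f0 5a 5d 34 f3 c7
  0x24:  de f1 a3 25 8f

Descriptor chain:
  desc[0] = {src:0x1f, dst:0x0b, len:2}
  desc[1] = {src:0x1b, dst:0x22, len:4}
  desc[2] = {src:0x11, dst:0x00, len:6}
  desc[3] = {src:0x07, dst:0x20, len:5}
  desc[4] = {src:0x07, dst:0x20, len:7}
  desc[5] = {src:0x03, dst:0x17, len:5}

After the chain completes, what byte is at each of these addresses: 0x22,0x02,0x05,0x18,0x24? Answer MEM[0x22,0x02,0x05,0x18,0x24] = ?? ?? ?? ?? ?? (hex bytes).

#0 dst[0x0b+2] := {0x5a,0x5d}
#1 dst[0x22+4] := {0xe3,0x88,0xae,0xf0}
#2 dst[0x00+6] := {0x2e,0x44,0x58,0xb1,0x05,0x71}
#3 dst[0x20+5] := {0x30,0xf5,0xfd,0x5b,0x5a}
#4 dst[0x20+7] := {0x30,0xf5,0xfd,0x5b,0x5a,0x5d,0xc7}
#5 dst[0x17+5] := {0xb1,0x05,0x71,0x86,0x30}
query mem[0x22]=0xfd, mem[0x02]=0x58, mem[0x05]=0x71, mem[0x18]=0x05, mem[0x24]=0x5a

MEM[0x22,0x02,0x05,0x18,0x24] = fd 58 71 05 5a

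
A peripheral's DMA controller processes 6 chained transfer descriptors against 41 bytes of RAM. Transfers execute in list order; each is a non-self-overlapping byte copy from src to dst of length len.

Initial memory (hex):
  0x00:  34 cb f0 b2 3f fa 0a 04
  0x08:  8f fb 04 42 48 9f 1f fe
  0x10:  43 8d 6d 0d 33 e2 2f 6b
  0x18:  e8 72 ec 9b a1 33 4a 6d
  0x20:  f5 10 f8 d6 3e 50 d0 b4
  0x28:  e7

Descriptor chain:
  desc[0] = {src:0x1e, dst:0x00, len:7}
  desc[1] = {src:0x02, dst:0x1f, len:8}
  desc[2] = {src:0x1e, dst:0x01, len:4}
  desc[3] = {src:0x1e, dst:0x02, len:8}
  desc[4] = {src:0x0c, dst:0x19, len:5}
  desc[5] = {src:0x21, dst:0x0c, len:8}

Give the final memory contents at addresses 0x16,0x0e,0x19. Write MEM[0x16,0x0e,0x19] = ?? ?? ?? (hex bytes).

  after D0: wrote 7B at 0x00 = 4a6df510f8d63e
  after D1: wrote 8B at 0x1f = f510f8d63e048ffb
  after D2: wrote 4B at 0x01 = 4af510f8
  after D3: wrote 8B at 0x02 = 4af510f8d63e048f
  after D4: wrote 5B at 0x19 = 489f1ffe43
  after D5: wrote 8B at 0x0c = f8d63e048ffbb4e7
query mem[0x16]=0x2f, mem[0x0e]=0x3e, mem[0x19]=0x48

MEM[0x16,0x0e,0x19] = 2f 3e 48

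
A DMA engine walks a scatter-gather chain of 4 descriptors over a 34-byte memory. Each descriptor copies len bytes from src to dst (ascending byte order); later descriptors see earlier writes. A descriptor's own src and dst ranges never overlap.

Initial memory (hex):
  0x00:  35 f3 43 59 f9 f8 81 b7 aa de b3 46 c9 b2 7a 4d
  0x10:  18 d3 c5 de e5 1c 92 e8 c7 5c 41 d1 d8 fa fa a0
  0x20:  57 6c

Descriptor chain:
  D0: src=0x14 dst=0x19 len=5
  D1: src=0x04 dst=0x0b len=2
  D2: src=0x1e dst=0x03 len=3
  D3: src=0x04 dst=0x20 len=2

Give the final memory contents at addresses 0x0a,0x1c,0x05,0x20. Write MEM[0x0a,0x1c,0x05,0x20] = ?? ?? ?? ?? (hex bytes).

#0 dst[0x19+5] := {0xe5,0x1c,0x92,0xe8,0xc7}
#1 dst[0x0b+2] := {0xf9,0xf8}
#2 dst[0x03+3] := {0xfa,0xa0,0x57}
#3 dst[0x20+2] := {0xa0,0x57}
query mem[0x0a]=0xb3, mem[0x1c]=0xe8, mem[0x05]=0x57, mem[0x20]=0xa0

MEM[0x0a,0x1c,0x05,0x20] = b3 e8 57 a0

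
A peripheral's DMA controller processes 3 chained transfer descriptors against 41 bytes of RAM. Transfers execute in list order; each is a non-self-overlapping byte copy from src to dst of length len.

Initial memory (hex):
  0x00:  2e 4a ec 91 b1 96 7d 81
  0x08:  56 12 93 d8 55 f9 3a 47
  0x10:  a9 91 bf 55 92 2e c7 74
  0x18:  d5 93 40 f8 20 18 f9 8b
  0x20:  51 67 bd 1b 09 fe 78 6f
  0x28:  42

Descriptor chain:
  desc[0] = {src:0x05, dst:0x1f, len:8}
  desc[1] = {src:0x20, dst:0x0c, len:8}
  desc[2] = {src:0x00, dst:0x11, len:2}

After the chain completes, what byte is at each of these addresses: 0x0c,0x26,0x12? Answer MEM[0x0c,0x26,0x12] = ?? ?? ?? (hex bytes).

MEM[0x0c,0x26,0x12] = 7d 55 4a

[0] 0x05->0x1f len=8 : 96 7d 81 56 12 93 d8 55
[1] 0x20->0x0c len=8 : 7d 81 56 12 93 d8 55 6f
[2] 0x00->0x11 len=2 : 2e 4a
query mem[0x0c]=0x7d, mem[0x26]=0x55, mem[0x12]=0x4a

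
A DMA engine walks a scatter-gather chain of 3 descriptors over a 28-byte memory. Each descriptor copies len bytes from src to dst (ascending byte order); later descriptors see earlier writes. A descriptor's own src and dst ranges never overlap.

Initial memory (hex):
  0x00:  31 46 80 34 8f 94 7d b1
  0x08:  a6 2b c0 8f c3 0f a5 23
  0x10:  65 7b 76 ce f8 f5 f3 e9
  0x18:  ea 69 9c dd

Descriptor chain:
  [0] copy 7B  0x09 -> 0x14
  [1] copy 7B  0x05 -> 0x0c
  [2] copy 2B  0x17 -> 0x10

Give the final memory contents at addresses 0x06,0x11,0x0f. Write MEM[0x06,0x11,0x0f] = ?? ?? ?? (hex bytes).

MEM[0x06,0x11,0x0f] = 7d 0f a6

[0] 0x09->0x14 len=7 : 2b c0 8f c3 0f a5 23
[1] 0x05->0x0c len=7 : 94 7d b1 a6 2b c0 8f
[2] 0x17->0x10 len=2 : c3 0f
query mem[0x06]=0x7d, mem[0x11]=0x0f, mem[0x0f]=0xa6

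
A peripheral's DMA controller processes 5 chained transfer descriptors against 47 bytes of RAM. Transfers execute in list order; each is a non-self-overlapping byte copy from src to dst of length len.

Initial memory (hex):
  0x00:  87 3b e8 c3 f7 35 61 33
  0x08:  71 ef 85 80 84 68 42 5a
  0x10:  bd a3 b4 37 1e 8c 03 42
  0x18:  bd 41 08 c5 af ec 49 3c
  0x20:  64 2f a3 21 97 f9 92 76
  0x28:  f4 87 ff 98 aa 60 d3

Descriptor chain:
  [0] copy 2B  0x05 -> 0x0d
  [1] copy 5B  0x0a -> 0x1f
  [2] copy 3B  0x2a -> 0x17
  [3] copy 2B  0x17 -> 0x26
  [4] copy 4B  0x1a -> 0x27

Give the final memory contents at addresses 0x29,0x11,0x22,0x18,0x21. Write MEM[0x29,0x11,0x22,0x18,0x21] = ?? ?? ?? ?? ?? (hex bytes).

D0: mem[0x0d..0x0e] <- [35 61]
D1: mem[0x1f..0x23] <- [85 80 84 35 61]
D2: mem[0x17..0x19] <- [ff 98 aa]
D3: mem[0x26..0x27] <- [ff 98]
D4: mem[0x27..0x2a] <- [08 c5 af ec]
query mem[0x29]=0xaf, mem[0x11]=0xa3, mem[0x22]=0x35, mem[0x18]=0x98, mem[0x21]=0x84

MEM[0x29,0x11,0x22,0x18,0x21] = af a3 35 98 84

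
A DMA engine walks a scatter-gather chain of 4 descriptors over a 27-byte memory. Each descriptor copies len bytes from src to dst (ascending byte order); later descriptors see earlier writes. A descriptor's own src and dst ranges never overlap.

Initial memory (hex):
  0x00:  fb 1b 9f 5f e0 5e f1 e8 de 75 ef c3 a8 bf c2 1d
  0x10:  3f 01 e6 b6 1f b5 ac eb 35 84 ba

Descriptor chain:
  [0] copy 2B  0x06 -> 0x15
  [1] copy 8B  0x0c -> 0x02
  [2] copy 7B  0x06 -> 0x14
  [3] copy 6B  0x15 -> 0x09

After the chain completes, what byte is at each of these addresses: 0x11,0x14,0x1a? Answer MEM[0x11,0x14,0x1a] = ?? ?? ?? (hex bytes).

#0 dst[0x15+2] := {0xf1,0xe8}
#1 dst[0x02+8] := {0xa8,0xbf,0xc2,0x1d,0x3f,0x01,0xe6,0xb6}
#2 dst[0x14+7] := {0x3f,0x01,0xe6,0xb6,0xef,0xc3,0xa8}
#3 dst[0x09+6] := {0x01,0xe6,0xb6,0xef,0xc3,0xa8}
query mem[0x11]=0x01, mem[0x14]=0x3f, mem[0x1a]=0xa8

MEM[0x11,0x14,0x1a] = 01 3f a8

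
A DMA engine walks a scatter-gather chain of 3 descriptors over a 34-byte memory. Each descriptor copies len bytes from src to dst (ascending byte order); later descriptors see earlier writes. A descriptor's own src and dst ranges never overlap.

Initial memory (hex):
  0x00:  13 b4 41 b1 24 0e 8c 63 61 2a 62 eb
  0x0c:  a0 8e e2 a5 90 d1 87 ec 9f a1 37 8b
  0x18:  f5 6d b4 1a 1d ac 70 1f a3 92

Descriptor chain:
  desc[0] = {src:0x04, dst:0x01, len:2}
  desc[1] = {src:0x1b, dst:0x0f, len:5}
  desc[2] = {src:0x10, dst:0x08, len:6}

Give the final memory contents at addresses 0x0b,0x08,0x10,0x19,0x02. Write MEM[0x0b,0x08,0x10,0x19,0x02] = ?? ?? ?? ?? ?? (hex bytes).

MEM[0x0b,0x08,0x10,0x19,0x02] = 1f 1d 1d 6d 0e

D0: mem[0x01..0x02] <- [24 0e]
D1: mem[0x0f..0x13] <- [1a 1d ac 70 1f]
D2: mem[0x08..0x0d] <- [1d ac 70 1f 9f a1]
query mem[0x0b]=0x1f, mem[0x08]=0x1d, mem[0x10]=0x1d, mem[0x19]=0x6d, mem[0x02]=0x0e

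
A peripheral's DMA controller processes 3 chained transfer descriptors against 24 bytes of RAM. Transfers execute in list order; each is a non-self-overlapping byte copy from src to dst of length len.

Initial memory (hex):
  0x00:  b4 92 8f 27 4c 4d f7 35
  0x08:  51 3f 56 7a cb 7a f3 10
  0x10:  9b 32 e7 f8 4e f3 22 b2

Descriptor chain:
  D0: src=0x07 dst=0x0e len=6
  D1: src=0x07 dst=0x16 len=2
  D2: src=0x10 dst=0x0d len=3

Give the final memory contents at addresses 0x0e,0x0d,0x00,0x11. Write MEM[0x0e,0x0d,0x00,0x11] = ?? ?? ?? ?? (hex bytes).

MEM[0x0e,0x0d,0x00,0x11] = 56 3f b4 56

[0] 0x07->0x0e len=6 : 35 51 3f 56 7a cb
[1] 0x07->0x16 len=2 : 35 51
[2] 0x10->0x0d len=3 : 3f 56 7a
query mem[0x0e]=0x56, mem[0x0d]=0x3f, mem[0x00]=0xb4, mem[0x11]=0x56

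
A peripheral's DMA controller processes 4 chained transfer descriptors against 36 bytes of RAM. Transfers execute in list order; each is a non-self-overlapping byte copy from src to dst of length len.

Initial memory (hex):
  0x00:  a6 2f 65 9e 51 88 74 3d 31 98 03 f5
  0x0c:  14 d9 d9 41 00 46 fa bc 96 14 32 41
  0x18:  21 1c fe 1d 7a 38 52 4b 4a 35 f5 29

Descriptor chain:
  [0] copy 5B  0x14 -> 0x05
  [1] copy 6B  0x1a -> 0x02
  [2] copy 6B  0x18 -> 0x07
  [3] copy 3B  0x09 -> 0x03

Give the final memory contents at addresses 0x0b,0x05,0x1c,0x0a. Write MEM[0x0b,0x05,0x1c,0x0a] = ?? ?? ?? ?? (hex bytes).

MEM[0x0b,0x05,0x1c,0x0a] = 7a 7a 7a 1d

[0] 0x14->0x05 len=5 : 96 14 32 41 21
[1] 0x1a->0x02 len=6 : fe 1d 7a 38 52 4b
[2] 0x18->0x07 len=6 : 21 1c fe 1d 7a 38
[3] 0x09->0x03 len=3 : fe 1d 7a
query mem[0x0b]=0x7a, mem[0x05]=0x7a, mem[0x1c]=0x7a, mem[0x0a]=0x1d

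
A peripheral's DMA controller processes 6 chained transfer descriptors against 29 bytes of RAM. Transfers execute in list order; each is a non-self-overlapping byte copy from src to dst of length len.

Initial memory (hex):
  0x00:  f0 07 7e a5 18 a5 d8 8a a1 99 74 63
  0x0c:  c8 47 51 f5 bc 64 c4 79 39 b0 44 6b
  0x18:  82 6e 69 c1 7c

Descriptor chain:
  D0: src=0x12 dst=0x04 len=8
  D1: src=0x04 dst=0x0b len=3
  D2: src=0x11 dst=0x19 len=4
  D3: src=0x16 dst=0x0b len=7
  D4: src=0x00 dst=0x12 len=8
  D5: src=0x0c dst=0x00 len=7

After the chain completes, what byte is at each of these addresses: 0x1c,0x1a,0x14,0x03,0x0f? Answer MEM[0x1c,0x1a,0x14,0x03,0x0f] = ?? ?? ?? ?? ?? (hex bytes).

  after D0: wrote 8B at 0x04 = c47939b0446b826e
  after D1: wrote 3B at 0x0b = c47939
  after D2: wrote 4B at 0x19 = 64c47939
  after D3: wrote 7B at 0x0b = 446b8264c47939
  after D4: wrote 8B at 0x12 = f0077ea5c47939b0
  after D5: wrote 7B at 0x00 = 6b8264c47939f0
query mem[0x1c]=0x39, mem[0x1a]=0xc4, mem[0x14]=0x7e, mem[0x03]=0xc4, mem[0x0f]=0xc4

MEM[0x1c,0x1a,0x14,0x03,0x0f] = 39 c4 7e c4 c4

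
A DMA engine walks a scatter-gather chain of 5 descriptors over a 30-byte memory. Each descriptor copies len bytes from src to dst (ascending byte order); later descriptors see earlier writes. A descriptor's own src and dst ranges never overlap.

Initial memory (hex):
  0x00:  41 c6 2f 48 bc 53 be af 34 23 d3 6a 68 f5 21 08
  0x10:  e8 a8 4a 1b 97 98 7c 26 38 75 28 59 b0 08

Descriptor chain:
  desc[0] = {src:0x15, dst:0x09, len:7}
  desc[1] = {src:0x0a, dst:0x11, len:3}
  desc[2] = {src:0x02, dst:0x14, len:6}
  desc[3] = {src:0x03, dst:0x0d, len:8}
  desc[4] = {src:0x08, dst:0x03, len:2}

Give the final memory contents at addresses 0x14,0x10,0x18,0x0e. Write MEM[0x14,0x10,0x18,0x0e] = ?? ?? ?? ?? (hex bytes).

  after D0: wrote 7B at 0x09 = 987c2638752859
  after D1: wrote 3B at 0x11 = 7c2638
  after D2: wrote 6B at 0x14 = 2f48bc53beaf
  after D3: wrote 8B at 0x0d = 48bc53beaf34987c
  after D4: wrote 2B at 0x03 = 3498
query mem[0x14]=0x7c, mem[0x10]=0xbe, mem[0x18]=0xbe, mem[0x0e]=0xbc

MEM[0x14,0x10,0x18,0x0e] = 7c be be bc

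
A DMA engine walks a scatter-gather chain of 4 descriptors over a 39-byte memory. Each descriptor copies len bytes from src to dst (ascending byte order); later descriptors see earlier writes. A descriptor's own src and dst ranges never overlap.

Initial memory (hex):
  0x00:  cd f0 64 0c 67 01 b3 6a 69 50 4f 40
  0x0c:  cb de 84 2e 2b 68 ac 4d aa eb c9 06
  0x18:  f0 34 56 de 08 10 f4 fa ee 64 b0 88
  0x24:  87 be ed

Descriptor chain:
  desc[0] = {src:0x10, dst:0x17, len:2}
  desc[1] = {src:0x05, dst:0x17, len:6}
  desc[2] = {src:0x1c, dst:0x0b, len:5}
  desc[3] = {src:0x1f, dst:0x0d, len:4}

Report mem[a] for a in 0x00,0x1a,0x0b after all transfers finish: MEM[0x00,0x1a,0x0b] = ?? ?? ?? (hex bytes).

#0 dst[0x17+2] := {0x2b,0x68}
#1 dst[0x17+6] := {0x01,0xb3,0x6a,0x69,0x50,0x4f}
#2 dst[0x0b+5] := {0x4f,0x10,0xf4,0xfa,0xee}
#3 dst[0x0d+4] := {0xfa,0xee,0x64,0xb0}
query mem[0x00]=0xcd, mem[0x1a]=0x69, mem[0x0b]=0x4f

MEM[0x00,0x1a,0x0b] = cd 69 4f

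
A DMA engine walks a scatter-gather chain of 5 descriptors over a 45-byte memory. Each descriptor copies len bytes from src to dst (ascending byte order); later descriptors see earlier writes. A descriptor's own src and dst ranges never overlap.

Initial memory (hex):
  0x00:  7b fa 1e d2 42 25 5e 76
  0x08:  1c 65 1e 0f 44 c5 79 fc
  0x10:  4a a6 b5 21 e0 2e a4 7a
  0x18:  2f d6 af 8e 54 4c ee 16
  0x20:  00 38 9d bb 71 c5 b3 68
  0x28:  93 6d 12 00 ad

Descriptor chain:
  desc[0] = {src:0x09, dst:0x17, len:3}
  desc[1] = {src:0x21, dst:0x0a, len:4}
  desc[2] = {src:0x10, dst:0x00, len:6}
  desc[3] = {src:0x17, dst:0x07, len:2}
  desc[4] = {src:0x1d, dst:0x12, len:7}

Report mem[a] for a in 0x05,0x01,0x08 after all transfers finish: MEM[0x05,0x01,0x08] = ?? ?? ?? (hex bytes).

MEM[0x05,0x01,0x08] = 2e a6 1e

D0: mem[0x17..0x19] <- [65 1e 0f]
D1: mem[0x0a..0x0d] <- [38 9d bb 71]
D2: mem[0x00..0x05] <- [4a a6 b5 21 e0 2e]
D3: mem[0x07..0x08] <- [65 1e]
D4: mem[0x12..0x18] <- [4c ee 16 00 38 9d bb]
query mem[0x05]=0x2e, mem[0x01]=0xa6, mem[0x08]=0x1e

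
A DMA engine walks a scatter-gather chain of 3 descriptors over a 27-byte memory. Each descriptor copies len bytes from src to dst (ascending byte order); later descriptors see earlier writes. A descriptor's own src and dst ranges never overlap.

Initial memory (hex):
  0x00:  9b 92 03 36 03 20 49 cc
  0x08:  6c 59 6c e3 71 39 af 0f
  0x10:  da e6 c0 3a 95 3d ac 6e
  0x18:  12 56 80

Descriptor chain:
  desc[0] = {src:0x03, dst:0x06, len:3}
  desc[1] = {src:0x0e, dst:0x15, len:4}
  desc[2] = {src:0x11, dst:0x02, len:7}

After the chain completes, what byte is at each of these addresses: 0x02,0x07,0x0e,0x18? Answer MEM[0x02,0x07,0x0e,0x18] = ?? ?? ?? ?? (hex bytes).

[0] 0x03->0x06 len=3 : 36 03 20
[1] 0x0e->0x15 len=4 : af 0f da e6
[2] 0x11->0x02 len=7 : e6 c0 3a 95 af 0f da
query mem[0x02]=0xe6, mem[0x07]=0x0f, mem[0x0e]=0xaf, mem[0x18]=0xe6

MEM[0x02,0x07,0x0e,0x18] = e6 0f af e6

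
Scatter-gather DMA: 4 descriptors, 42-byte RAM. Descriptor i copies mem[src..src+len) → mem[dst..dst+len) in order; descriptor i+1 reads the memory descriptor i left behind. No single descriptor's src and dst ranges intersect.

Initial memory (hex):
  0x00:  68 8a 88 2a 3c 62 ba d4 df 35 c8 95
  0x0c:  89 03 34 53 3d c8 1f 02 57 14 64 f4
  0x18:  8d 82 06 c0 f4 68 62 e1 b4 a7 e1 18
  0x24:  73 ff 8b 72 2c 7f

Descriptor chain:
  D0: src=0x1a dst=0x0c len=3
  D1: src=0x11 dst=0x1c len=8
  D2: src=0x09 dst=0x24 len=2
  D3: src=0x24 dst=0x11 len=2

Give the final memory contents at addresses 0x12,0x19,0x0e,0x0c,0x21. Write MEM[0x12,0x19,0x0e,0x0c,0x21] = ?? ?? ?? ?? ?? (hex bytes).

[0] 0x1a->0x0c len=3 : 06 c0 f4
[1] 0x11->0x1c len=8 : c8 1f 02 57 14 64 f4 8d
[2] 0x09->0x24 len=2 : 35 c8
[3] 0x24->0x11 len=2 : 35 c8
query mem[0x12]=0xc8, mem[0x19]=0x82, mem[0x0e]=0xf4, mem[0x0c]=0x06, mem[0x21]=0x64

MEM[0x12,0x19,0x0e,0x0c,0x21] = c8 82 f4 06 64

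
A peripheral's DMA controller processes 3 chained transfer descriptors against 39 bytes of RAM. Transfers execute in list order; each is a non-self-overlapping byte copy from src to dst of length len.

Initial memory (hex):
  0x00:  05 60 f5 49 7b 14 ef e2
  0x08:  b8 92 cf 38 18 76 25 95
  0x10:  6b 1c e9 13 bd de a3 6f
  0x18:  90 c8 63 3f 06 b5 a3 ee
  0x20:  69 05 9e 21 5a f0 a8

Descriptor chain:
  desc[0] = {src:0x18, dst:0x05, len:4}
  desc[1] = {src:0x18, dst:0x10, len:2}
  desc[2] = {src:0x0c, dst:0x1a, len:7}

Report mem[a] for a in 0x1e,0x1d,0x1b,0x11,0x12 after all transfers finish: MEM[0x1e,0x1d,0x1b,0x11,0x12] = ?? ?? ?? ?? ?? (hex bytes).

#0 dst[0x05+4] := {0x90,0xc8,0x63,0x3f}
#1 dst[0x10+2] := {0x90,0xc8}
#2 dst[0x1a+7] := {0x18,0x76,0x25,0x95,0x90,0xc8,0xe9}
query mem[0x1e]=0x90, mem[0x1d]=0x95, mem[0x1b]=0x76, mem[0x11]=0xc8, mem[0x12]=0xe9

MEM[0x1e,0x1d,0x1b,0x11,0x12] = 90 95 76 c8 e9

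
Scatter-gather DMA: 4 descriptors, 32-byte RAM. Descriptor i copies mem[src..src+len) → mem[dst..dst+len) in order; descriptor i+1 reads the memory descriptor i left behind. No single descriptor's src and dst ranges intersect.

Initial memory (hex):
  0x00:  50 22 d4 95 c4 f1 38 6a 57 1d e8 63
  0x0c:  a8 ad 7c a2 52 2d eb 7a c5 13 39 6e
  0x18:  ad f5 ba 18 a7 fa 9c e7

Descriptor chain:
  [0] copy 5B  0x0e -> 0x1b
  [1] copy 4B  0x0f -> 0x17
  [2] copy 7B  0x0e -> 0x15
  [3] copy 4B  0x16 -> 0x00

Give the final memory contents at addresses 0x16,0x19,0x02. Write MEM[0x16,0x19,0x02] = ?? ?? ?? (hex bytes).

MEM[0x16,0x19,0x02] = a2 eb 2d

[0] 0x0e->0x1b len=5 : 7c a2 52 2d eb
[1] 0x0f->0x17 len=4 : a2 52 2d eb
[2] 0x0e->0x15 len=7 : 7c a2 52 2d eb 7a c5
[3] 0x16->0x00 len=4 : a2 52 2d eb
query mem[0x16]=0xa2, mem[0x19]=0xeb, mem[0x02]=0x2d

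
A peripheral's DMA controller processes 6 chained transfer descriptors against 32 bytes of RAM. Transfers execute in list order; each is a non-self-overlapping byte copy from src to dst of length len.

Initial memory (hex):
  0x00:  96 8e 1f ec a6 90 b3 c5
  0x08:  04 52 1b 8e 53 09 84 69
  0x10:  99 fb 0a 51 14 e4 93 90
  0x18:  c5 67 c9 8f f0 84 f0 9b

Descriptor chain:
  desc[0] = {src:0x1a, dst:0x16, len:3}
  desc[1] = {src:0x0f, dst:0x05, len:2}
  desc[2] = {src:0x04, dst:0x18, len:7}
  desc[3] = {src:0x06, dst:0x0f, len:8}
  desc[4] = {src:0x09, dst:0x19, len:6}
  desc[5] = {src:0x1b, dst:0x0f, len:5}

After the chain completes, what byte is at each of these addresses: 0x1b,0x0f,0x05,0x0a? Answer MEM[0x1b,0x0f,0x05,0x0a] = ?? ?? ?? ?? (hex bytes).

MEM[0x1b,0x0f,0x05,0x0a] = 8e 8e 69 1b

  after D0: wrote 3B at 0x16 = c98ff0
  after D1: wrote 2B at 0x05 = 6999
  after D2: wrote 7B at 0x18 = a66999c504521b
  after D3: wrote 8B at 0x0f = 99c504521b8e5309
  after D4: wrote 6B at 0x19 = 521b8e530984
  after D5: wrote 5B at 0x0f = 8e5309849b
query mem[0x1b]=0x8e, mem[0x0f]=0x8e, mem[0x05]=0x69, mem[0x0a]=0x1b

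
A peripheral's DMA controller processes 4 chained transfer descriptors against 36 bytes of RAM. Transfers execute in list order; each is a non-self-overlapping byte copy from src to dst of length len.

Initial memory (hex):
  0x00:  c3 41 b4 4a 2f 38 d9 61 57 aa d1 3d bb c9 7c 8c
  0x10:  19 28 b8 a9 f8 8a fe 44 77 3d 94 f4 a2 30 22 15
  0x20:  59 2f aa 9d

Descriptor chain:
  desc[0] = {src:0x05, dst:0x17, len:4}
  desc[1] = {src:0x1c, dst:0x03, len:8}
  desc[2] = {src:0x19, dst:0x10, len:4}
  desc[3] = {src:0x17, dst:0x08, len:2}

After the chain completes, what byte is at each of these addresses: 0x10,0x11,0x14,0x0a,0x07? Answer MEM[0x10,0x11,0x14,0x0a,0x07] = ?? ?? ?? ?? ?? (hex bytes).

MEM[0x10,0x11,0x14,0x0a,0x07] = 61 57 f8 9d 59

[0] 0x05->0x17 len=4 : 38 d9 61 57
[1] 0x1c->0x03 len=8 : a2 30 22 15 59 2f aa 9d
[2] 0x19->0x10 len=4 : 61 57 f4 a2
[3] 0x17->0x08 len=2 : 38 d9
query mem[0x10]=0x61, mem[0x11]=0x57, mem[0x14]=0xf8, mem[0x0a]=0x9d, mem[0x07]=0x59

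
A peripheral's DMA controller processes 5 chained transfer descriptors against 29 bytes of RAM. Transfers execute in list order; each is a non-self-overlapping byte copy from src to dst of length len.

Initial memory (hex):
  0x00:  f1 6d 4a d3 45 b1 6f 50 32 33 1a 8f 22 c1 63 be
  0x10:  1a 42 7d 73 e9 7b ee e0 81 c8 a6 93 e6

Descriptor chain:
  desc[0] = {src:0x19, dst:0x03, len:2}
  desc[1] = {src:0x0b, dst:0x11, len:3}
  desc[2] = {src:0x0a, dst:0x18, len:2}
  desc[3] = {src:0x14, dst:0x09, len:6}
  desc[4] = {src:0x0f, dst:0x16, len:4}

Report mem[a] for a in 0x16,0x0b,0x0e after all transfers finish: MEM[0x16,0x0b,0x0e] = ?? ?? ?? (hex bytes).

[0] 0x19->0x03 len=2 : c8 a6
[1] 0x0b->0x11 len=3 : 8f 22 c1
[2] 0x0a->0x18 len=2 : 1a 8f
[3] 0x14->0x09 len=6 : e9 7b ee e0 1a 8f
[4] 0x0f->0x16 len=4 : be 1a 8f 22
query mem[0x16]=0xbe, mem[0x0b]=0xee, mem[0x0e]=0x8f

MEM[0x16,0x0b,0x0e] = be ee 8f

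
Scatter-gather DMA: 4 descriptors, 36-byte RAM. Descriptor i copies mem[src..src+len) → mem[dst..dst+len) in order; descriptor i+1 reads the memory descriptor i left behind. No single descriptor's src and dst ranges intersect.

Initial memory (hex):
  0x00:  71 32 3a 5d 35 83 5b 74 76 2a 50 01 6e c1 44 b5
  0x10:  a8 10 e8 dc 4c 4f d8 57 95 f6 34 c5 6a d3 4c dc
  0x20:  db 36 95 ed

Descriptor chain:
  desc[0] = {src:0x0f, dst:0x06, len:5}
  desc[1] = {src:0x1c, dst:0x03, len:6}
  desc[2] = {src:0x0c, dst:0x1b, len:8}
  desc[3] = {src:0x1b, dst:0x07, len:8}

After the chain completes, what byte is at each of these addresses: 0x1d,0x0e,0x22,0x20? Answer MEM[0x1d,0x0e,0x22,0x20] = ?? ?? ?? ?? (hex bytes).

D0: mem[0x06..0x0a] <- [b5 a8 10 e8 dc]
D1: mem[0x03..0x08] <- [6a d3 4c dc db 36]
D2: mem[0x1b..0x22] <- [6e c1 44 b5 a8 10 e8 dc]
D3: mem[0x07..0x0e] <- [6e c1 44 b5 a8 10 e8 dc]
query mem[0x1d]=0x44, mem[0x0e]=0xdc, mem[0x22]=0xdc, mem[0x20]=0x10

MEM[0x1d,0x0e,0x22,0x20] = 44 dc dc 10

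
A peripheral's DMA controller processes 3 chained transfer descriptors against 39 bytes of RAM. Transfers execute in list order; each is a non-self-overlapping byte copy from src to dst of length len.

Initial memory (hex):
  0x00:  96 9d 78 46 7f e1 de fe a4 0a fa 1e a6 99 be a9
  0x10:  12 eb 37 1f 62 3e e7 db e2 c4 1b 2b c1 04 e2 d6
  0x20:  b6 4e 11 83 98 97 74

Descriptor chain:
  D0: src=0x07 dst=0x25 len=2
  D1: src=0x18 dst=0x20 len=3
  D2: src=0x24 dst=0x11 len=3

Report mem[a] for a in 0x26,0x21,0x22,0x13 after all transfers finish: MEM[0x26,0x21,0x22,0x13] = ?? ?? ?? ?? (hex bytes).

D0: mem[0x25..0x26] <- [fe a4]
D1: mem[0x20..0x22] <- [e2 c4 1b]
D2: mem[0x11..0x13] <- [98 fe a4]
query mem[0x26]=0xa4, mem[0x21]=0xc4, mem[0x22]=0x1b, mem[0x13]=0xa4

MEM[0x26,0x21,0x22,0x13] = a4 c4 1b a4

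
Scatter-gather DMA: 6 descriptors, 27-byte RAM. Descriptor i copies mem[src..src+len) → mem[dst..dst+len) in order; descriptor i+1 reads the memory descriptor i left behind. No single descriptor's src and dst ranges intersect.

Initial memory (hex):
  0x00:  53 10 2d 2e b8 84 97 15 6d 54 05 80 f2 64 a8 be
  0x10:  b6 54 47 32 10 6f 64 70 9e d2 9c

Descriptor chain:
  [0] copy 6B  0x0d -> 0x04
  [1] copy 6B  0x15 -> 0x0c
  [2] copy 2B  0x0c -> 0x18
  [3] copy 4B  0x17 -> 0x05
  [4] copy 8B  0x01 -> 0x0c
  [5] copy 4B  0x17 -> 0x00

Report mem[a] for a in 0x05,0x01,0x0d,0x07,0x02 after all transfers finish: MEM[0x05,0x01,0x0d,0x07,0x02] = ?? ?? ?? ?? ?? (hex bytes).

MEM[0x05,0x01,0x0d,0x07,0x02] = 70 6f 2d 64 64

  after D0: wrote 6B at 0x04 = 64a8beb65447
  after D1: wrote 6B at 0x0c = 6f64709ed29c
  after D2: wrote 2B at 0x18 = 6f64
  after D3: wrote 4B at 0x05 = 706f649c
  after D4: wrote 8B at 0x0c = 102d2e64706f649c
  after D5: wrote 4B at 0x00 = 706f649c
query mem[0x05]=0x70, mem[0x01]=0x6f, mem[0x0d]=0x2d, mem[0x07]=0x64, mem[0x02]=0x64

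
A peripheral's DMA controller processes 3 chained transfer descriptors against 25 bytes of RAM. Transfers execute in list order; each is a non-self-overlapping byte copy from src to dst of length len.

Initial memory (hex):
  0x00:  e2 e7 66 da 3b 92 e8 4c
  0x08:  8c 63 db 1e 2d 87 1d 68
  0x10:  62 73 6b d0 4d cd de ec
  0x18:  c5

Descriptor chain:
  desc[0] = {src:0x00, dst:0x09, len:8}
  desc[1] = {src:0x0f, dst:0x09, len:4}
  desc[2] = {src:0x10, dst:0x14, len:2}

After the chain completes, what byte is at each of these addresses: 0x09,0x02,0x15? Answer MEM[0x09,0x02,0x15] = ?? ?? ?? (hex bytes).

D0: mem[0x09..0x10] <- [e2 e7 66 da 3b 92 e8 4c]
D1: mem[0x09..0x0c] <- [e8 4c 73 6b]
D2: mem[0x14..0x15] <- [4c 73]
query mem[0x09]=0xe8, mem[0x02]=0x66, mem[0x15]=0x73

MEM[0x09,0x02,0x15] = e8 66 73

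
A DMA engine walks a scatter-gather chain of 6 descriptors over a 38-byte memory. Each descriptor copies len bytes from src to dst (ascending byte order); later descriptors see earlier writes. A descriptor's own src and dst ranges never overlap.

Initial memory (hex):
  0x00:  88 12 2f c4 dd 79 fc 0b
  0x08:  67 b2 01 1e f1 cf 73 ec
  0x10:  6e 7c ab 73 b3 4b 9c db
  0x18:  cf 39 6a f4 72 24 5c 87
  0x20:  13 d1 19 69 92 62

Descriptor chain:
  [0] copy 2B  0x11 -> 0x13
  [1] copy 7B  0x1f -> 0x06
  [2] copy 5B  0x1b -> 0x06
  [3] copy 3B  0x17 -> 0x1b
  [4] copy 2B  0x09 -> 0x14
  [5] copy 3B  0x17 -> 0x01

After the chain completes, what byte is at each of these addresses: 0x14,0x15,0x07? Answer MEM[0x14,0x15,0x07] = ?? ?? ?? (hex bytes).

  after D0: wrote 2B at 0x13 = 7cab
  after D1: wrote 7B at 0x06 = 8713d119699262
  after D2: wrote 5B at 0x06 = f472245c87
  after D3: wrote 3B at 0x1b = dbcf39
  after D4: wrote 2B at 0x14 = 5c87
  after D5: wrote 3B at 0x01 = dbcf39
query mem[0x14]=0x5c, mem[0x15]=0x87, mem[0x07]=0x72

MEM[0x14,0x15,0x07] = 5c 87 72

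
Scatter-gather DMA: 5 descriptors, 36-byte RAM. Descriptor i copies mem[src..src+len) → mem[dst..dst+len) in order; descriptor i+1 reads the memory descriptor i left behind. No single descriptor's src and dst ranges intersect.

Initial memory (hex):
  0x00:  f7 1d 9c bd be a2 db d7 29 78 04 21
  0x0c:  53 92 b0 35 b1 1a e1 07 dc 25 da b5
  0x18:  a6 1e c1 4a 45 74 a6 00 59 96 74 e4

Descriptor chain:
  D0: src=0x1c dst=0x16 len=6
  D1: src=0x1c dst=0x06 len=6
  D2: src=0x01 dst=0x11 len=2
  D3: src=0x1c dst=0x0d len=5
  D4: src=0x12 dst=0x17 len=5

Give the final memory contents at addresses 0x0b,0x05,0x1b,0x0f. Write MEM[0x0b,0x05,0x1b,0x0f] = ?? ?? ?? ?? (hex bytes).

D0: mem[0x16..0x1b] <- [45 74 a6 00 59 96]
D1: mem[0x06..0x0b] <- [45 74 a6 00 59 96]
D2: mem[0x11..0x12] <- [1d 9c]
D3: mem[0x0d..0x11] <- [45 74 a6 00 59]
D4: mem[0x17..0x1b] <- [9c 07 dc 25 45]
query mem[0x0b]=0x96, mem[0x05]=0xa2, mem[0x1b]=0x45, mem[0x0f]=0xa6

MEM[0x0b,0x05,0x1b,0x0f] = 96 a2 45 a6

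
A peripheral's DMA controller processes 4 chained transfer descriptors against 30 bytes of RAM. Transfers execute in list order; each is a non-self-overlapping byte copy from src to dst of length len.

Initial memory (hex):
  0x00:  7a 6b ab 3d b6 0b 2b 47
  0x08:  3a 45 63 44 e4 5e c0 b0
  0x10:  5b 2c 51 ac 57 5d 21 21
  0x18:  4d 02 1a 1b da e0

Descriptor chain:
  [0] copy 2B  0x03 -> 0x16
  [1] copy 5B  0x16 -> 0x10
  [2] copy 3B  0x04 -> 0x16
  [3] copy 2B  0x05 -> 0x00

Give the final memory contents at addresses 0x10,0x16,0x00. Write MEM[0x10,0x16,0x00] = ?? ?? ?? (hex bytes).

MEM[0x10,0x16,0x00] = 3d b6 0b

#0 dst[0x16+2] := {0x3d,0xb6}
#1 dst[0x10+5] := {0x3d,0xb6,0x4d,0x02,0x1a}
#2 dst[0x16+3] := {0xb6,0x0b,0x2b}
#3 dst[0x00+2] := {0x0b,0x2b}
query mem[0x10]=0x3d, mem[0x16]=0xb6, mem[0x00]=0x0b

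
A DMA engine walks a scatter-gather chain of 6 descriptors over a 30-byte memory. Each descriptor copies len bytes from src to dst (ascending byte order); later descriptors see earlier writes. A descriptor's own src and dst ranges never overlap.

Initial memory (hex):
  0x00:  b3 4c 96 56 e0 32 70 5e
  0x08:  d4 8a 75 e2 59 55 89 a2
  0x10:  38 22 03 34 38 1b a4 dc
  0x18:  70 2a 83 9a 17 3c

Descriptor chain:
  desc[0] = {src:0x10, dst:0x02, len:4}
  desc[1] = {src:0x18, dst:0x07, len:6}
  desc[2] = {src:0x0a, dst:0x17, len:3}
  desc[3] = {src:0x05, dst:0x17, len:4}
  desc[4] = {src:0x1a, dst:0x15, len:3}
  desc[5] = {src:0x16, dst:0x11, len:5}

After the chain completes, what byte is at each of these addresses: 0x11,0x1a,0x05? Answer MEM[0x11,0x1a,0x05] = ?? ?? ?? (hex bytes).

  after D0: wrote 4B at 0x02 = 38220334
  after D1: wrote 6B at 0x07 = 702a839a173c
  after D2: wrote 3B at 0x17 = 9a173c
  after D3: wrote 4B at 0x17 = 3470702a
  after D4: wrote 3B at 0x15 = 2a9a17
  after D5: wrote 5B at 0x11 = 9a1770702a
query mem[0x11]=0x9a, mem[0x1a]=0x2a, mem[0x05]=0x34

MEM[0x11,0x1a,0x05] = 9a 2a 34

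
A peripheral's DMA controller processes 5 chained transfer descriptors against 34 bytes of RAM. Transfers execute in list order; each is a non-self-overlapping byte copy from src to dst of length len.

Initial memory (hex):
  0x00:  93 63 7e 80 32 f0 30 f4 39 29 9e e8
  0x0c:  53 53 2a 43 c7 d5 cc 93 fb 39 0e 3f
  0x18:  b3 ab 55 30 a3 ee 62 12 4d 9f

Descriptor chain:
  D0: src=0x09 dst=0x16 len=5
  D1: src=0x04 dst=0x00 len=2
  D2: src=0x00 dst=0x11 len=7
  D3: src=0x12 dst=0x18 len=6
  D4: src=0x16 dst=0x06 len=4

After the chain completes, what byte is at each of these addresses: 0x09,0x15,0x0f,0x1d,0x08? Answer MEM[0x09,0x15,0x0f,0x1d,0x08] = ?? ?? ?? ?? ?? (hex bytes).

  after D0: wrote 5B at 0x16 = 299ee85353
  after D1: wrote 2B at 0x00 = 32f0
  after D2: wrote 7B at 0x11 = 32f07e8032f030
  after D3: wrote 6B at 0x18 = f07e8032f030
  after D4: wrote 4B at 0x06 = f030f07e
query mem[0x09]=0x7e, mem[0x15]=0x32, mem[0x0f]=0x43, mem[0x1d]=0x30, mem[0x08]=0xf0

MEM[0x09,0x15,0x0f,0x1d,0x08] = 7e 32 43 30 f0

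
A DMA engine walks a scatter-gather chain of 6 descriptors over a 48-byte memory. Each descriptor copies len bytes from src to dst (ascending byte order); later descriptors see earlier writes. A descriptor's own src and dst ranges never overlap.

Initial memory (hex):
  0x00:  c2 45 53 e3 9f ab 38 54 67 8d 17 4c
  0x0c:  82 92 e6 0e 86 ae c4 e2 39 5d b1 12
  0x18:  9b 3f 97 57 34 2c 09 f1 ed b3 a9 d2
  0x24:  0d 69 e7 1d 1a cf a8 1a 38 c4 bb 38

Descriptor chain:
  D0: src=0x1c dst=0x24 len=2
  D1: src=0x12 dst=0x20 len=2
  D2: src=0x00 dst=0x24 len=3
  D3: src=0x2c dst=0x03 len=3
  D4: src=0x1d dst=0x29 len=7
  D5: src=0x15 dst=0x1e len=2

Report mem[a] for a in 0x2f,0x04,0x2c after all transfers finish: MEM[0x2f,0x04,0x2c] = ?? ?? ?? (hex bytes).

MEM[0x2f,0x04,0x2c] = d2 c4 c4

  after D0: wrote 2B at 0x24 = 342c
  after D1: wrote 2B at 0x20 = c4e2
  after D2: wrote 3B at 0x24 = c24553
  after D3: wrote 3B at 0x03 = 38c4bb
  after D4: wrote 7B at 0x29 = 2c09f1c4e2a9d2
  after D5: wrote 2B at 0x1e = 5db1
query mem[0x2f]=0xd2, mem[0x04]=0xc4, mem[0x2c]=0xc4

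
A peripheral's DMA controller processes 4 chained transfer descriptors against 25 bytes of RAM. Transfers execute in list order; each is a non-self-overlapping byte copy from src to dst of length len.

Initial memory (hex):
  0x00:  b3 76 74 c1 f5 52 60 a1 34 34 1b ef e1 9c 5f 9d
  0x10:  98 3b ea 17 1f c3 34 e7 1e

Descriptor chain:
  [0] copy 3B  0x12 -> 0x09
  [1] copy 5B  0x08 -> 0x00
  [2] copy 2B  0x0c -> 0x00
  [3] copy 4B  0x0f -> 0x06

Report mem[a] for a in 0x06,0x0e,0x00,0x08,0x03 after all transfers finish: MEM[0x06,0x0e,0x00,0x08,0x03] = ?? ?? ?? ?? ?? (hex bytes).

MEM[0x06,0x0e,0x00,0x08,0x03] = 9d 5f e1 3b 1f

[0] 0x12->0x09 len=3 : ea 17 1f
[1] 0x08->0x00 len=5 : 34 ea 17 1f e1
[2] 0x0c->0x00 len=2 : e1 9c
[3] 0x0f->0x06 len=4 : 9d 98 3b ea
query mem[0x06]=0x9d, mem[0x0e]=0x5f, mem[0x00]=0xe1, mem[0x08]=0x3b, mem[0x03]=0x1f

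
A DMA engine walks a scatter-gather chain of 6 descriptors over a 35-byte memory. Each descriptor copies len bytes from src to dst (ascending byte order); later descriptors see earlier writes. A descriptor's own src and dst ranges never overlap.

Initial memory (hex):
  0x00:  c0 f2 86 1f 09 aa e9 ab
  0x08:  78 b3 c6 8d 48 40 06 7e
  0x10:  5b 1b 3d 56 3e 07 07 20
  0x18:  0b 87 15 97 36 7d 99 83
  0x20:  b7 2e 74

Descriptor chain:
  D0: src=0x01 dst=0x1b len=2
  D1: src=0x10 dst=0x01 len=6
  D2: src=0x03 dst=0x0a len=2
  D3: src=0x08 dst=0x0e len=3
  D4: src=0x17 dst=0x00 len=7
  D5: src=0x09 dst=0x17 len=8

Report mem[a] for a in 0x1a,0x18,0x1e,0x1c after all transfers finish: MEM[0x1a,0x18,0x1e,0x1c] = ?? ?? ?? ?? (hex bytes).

[0] 0x01->0x1b len=2 : f2 86
[1] 0x10->0x01 len=6 : 5b 1b 3d 56 3e 07
[2] 0x03->0x0a len=2 : 3d 56
[3] 0x08->0x0e len=3 : 78 b3 3d
[4] 0x17->0x00 len=7 : 20 0b 87 15 f2 86 7d
[5] 0x09->0x17 len=8 : b3 3d 56 48 40 78 b3 3d
query mem[0x1a]=0x48, mem[0x18]=0x3d, mem[0x1e]=0x3d, mem[0x1c]=0x78

MEM[0x1a,0x18,0x1e,0x1c] = 48 3d 3d 78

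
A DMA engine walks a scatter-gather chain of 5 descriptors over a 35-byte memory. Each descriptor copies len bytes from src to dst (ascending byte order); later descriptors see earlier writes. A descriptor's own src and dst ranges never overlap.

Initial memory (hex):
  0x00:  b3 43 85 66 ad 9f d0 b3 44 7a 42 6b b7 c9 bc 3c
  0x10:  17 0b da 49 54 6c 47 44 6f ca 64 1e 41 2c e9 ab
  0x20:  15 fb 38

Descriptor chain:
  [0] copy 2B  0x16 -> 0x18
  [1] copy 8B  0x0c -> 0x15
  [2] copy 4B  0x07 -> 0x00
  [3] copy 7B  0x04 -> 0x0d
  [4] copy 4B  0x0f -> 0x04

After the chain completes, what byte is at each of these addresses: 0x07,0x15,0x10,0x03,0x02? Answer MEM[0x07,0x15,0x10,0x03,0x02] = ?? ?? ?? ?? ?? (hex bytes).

[0] 0x16->0x18 len=2 : 47 44
[1] 0x0c->0x15 len=8 : b7 c9 bc 3c 17 0b da 49
[2] 0x07->0x00 len=4 : b3 44 7a 42
[3] 0x04->0x0d len=7 : ad 9f d0 b3 44 7a 42
[4] 0x0f->0x04 len=4 : d0 b3 44 7a
query mem[0x07]=0x7a, mem[0x15]=0xb7, mem[0x10]=0xb3, mem[0x03]=0x42, mem[0x02]=0x7a

MEM[0x07,0x15,0x10,0x03,0x02] = 7a b7 b3 42 7a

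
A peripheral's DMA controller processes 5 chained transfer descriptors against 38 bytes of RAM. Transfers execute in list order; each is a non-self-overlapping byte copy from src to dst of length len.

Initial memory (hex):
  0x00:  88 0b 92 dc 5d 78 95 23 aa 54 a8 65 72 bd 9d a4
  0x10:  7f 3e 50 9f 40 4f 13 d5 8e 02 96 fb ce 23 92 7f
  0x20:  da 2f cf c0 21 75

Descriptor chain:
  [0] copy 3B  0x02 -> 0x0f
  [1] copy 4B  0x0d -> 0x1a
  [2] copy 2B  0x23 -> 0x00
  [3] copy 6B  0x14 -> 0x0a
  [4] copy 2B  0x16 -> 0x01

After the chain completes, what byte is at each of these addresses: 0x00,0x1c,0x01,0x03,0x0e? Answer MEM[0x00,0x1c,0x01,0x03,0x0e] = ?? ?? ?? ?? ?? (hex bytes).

[0] 0x02->0x0f len=3 : 92 dc 5d
[1] 0x0d->0x1a len=4 : bd 9d 92 dc
[2] 0x23->0x00 len=2 : c0 21
[3] 0x14->0x0a len=6 : 40 4f 13 d5 8e 02
[4] 0x16->0x01 len=2 : 13 d5
query mem[0x00]=0xc0, mem[0x1c]=0x92, mem[0x01]=0x13, mem[0x03]=0xdc, mem[0x0e]=0x8e

MEM[0x00,0x1c,0x01,0x03,0x0e] = c0 92 13 dc 8e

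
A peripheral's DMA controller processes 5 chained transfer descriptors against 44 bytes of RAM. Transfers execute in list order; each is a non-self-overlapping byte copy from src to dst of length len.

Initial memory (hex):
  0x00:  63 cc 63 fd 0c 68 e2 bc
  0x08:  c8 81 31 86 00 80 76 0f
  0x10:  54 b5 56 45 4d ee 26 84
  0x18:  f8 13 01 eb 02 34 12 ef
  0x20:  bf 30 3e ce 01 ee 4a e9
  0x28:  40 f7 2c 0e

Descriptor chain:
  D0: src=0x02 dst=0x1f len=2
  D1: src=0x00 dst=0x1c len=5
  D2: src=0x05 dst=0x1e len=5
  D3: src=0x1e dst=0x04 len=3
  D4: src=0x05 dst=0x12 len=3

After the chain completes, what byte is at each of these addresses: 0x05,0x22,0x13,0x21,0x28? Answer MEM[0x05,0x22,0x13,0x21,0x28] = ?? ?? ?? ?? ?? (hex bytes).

MEM[0x05,0x22,0x13,0x21,0x28] = e2 81 bc c8 40

#0 dst[0x1f+2] := {0x63,0xfd}
#1 dst[0x1c+5] := {0x63,0xcc,0x63,0xfd,0x0c}
#2 dst[0x1e+5] := {0x68,0xe2,0xbc,0xc8,0x81}
#3 dst[0x04+3] := {0x68,0xe2,0xbc}
#4 dst[0x12+3] := {0xe2,0xbc,0xbc}
query mem[0x05]=0xe2, mem[0x22]=0x81, mem[0x13]=0xbc, mem[0x21]=0xc8, mem[0x28]=0x40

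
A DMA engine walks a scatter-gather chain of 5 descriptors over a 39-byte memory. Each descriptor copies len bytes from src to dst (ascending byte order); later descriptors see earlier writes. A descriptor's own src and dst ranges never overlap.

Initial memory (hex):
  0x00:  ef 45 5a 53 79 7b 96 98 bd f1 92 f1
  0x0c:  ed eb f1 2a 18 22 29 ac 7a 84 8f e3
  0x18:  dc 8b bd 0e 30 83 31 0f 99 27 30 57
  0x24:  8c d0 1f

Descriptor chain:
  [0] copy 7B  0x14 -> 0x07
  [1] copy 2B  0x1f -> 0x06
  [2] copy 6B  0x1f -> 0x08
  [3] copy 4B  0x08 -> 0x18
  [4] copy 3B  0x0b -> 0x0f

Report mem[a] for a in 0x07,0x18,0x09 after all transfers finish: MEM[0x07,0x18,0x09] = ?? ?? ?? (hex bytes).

[0] 0x14->0x07 len=7 : 7a 84 8f e3 dc 8b bd
[1] 0x1f->0x06 len=2 : 0f 99
[2] 0x1f->0x08 len=6 : 0f 99 27 30 57 8c
[3] 0x08->0x18 len=4 : 0f 99 27 30
[4] 0x0b->0x0f len=3 : 30 57 8c
query mem[0x07]=0x99, mem[0x18]=0x0f, mem[0x09]=0x99

MEM[0x07,0x18,0x09] = 99 0f 99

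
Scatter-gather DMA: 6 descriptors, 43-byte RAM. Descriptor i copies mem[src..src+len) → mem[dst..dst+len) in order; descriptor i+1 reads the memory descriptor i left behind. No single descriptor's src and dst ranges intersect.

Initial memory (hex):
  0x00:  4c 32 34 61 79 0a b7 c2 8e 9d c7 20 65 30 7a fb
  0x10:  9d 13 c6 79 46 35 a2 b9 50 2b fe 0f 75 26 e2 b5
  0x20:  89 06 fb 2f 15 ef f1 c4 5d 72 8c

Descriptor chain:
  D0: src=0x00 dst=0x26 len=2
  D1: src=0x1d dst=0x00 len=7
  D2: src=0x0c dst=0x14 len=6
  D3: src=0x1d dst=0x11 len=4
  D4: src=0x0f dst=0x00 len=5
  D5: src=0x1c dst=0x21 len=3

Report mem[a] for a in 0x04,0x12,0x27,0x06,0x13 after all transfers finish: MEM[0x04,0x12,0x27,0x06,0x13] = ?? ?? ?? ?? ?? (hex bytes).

MEM[0x04,0x12,0x27,0x06,0x13] = b5 e2 32 2f b5

D0: mem[0x26..0x27] <- [4c 32]
D1: mem[0x00..0x06] <- [26 e2 b5 89 06 fb 2f]
D2: mem[0x14..0x19] <- [65 30 7a fb 9d 13]
D3: mem[0x11..0x14] <- [26 e2 b5 89]
D4: mem[0x00..0x04] <- [fb 9d 26 e2 b5]
D5: mem[0x21..0x23] <- [75 26 e2]
query mem[0x04]=0xb5, mem[0x12]=0xe2, mem[0x27]=0x32, mem[0x06]=0x2f, mem[0x13]=0xb5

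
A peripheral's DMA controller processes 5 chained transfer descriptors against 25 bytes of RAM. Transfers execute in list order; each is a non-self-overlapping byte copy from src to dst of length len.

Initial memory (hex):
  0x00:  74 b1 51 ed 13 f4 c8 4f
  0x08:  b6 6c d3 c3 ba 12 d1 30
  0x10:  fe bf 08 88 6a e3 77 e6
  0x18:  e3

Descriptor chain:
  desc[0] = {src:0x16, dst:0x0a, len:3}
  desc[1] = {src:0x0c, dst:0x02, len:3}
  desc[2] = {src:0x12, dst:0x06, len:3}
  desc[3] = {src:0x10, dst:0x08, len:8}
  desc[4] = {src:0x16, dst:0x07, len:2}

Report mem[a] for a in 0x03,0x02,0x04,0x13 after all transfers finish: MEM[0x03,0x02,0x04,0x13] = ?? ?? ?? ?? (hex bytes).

D0: mem[0x0a..0x0c] <- [77 e6 e3]
D1: mem[0x02..0x04] <- [e3 12 d1]
D2: mem[0x06..0x08] <- [08 88 6a]
D3: mem[0x08..0x0f] <- [fe bf 08 88 6a e3 77 e6]
D4: mem[0x07..0x08] <- [77 e6]
query mem[0x03]=0x12, mem[0x02]=0xe3, mem[0x04]=0xd1, mem[0x13]=0x88

MEM[0x03,0x02,0x04,0x13] = 12 e3 d1 88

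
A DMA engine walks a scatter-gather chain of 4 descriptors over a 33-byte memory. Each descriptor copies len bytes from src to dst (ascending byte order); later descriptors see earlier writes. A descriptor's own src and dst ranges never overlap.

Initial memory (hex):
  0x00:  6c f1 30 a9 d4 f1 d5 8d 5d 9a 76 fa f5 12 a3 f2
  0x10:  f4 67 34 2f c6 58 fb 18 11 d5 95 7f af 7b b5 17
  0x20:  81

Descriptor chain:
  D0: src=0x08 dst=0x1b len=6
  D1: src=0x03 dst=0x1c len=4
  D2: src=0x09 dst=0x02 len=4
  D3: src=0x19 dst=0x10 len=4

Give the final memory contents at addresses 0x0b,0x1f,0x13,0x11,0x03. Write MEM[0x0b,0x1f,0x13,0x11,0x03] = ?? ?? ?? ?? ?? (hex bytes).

[0] 0x08->0x1b len=6 : 5d 9a 76 fa f5 12
[1] 0x03->0x1c len=4 : a9 d4 f1 d5
[2] 0x09->0x02 len=4 : 9a 76 fa f5
[3] 0x19->0x10 len=4 : d5 95 5d a9
query mem[0x0b]=0xfa, mem[0x1f]=0xd5, mem[0x13]=0xa9, mem[0x11]=0x95, mem[0x03]=0x76

MEM[0x0b,0x1f,0x13,0x11,0x03] = fa d5 a9 95 76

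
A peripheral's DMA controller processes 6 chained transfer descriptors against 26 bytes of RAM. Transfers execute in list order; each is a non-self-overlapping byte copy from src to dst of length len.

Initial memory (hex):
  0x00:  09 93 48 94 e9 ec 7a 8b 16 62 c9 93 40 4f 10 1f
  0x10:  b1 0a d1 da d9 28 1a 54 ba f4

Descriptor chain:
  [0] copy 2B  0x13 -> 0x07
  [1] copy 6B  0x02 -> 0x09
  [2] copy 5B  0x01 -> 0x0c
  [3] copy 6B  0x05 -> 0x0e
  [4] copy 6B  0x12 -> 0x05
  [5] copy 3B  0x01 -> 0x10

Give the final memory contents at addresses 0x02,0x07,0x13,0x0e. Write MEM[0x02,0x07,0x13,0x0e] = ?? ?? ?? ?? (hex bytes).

[0] 0x13->0x07 len=2 : da d9
[1] 0x02->0x09 len=6 : 48 94 e9 ec 7a da
[2] 0x01->0x0c len=5 : 93 48 94 e9 ec
[3] 0x05->0x0e len=6 : ec 7a da d9 48 94
[4] 0x12->0x05 len=6 : 48 94 d9 28 1a 54
[5] 0x01->0x10 len=3 : 93 48 94
query mem[0x02]=0x48, mem[0x07]=0xd9, mem[0x13]=0x94, mem[0x0e]=0xec

MEM[0x02,0x07,0x13,0x0e] = 48 d9 94 ec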